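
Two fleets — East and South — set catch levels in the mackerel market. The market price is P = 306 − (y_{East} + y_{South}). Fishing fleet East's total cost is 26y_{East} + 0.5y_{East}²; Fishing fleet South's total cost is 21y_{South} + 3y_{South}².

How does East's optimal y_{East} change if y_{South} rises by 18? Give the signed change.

Fishing fleet East's profit: π = y_{East}(306 − (y_{East} + y_{South})) − 26y_{East} − 0.5y_{East}².
∂π/∂y_{East} = 280 − 3y_{East} − y_{South} = 0, so y_{East} = 280/3 − (1/3)y_{South}.
The reaction-function slope is −1/3, so an 18-unit rise in y_{South} moves y_{East} by −1/3 × 18 = −6. East's best response falls — the actions are strategic substitutes.

-6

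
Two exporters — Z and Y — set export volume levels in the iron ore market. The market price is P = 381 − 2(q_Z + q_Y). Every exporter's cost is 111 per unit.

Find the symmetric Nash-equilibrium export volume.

Exporter Z's profit: π = q_Z(381 − 2(q_Z + q_Y)) − 111q_Z.
∂π/∂q_Z = 270 − 4q_Z − 2q_Y = 0, so q_Z = 67.5 − 0.5q_Y.
The game is symmetric, so in equilibrium q_Y = q_Z: the reaction function gives 1.5q_Z = 67.5, hence q_Z = 45.

45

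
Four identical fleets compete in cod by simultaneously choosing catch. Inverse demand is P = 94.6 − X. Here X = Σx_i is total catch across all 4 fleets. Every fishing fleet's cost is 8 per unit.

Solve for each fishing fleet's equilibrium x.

A representative fishing fleet's profit is π_i = x_i(94.6 − X) − 8x_i, with X = x_i + Σ_{j≠i} x_j.
First-order condition: 86.6 − 2x_i − Σ_{j≠i} x_j = 0.
In a symmetric equilibrium every fishing fleet chooses the same x, so Σ_{j≠i} x_j = 3x. The condition becomes 86.6 − 5x = 0, giving x = 86.6/5 = 17.32.

17.32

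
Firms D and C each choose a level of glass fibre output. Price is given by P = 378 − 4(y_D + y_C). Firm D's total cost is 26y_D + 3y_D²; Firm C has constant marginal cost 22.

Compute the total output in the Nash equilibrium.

Firm D's profit: π = y_D(378 − 4(y_D + y_C)) − 26y_D − 3y_D².
∂π/∂y_D = 352 − 14y_D − 4y_C = 0, so y_D = 176/7 − (2/7)y_C.
For C: ∂π/∂y_C = 356 − 8y_C − 4y_D = 0 ⇒ y_C = 44.5 − 0.5y_D.
Plugging y_C into D's best response: y_D = 176/7 − (2/7)(44.5 − 0.5y_D) ⇒ (6/7)y_D = 87/7, so y_D = 14.5.
Then y_C = 44.5 − 0.5·14.5 = 37.25.
Total output: 14.5 + 37.25 = 51.75.

51.75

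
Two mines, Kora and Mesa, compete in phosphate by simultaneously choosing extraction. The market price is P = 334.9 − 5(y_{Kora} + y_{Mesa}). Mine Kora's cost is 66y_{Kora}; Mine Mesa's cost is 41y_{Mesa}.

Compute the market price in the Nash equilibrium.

147.3

Mine Kora's profit: π = y_{Kora}(334.9 − 5(y_{Kora} + y_{Mesa})) − 66y_{Kora}.
∂π/∂y_{Kora} = 268.9 − 10y_{Kora} − 5y_{Mesa} = 0, so y_{Kora} = 26.89 − 0.5y_{Mesa}.
By the same steps for Mesa: y_{Mesa} = 29.39 − 0.5y_{Kora}.
Plugging y_{Mesa} into Kora's best response: y_{Kora} = 26.89 − 0.5(29.39 − 0.5y_{Kora}) ⇒ 0.75y_{Kora} = 12.195, so y_{Kora} = 16.26.
Then y_{Mesa} = 29.39 − 0.5·16.26 = 21.26.
Equilibrium price: P = 334.9 − 5·37.52 = 147.3.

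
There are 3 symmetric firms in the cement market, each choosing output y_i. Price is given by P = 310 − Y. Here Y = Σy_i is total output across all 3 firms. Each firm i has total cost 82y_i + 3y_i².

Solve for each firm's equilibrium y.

22.8

A representative firm's profit is π_i = y_i(310 − Y) − 82y_i − 3y_i², with Y = y_i + Σ_{j≠i} y_j.
First-order condition: 228 − 8y_i − Σ_{j≠i} y_j = 0.
Imposing symmetry (y_j = y for all j) turns Σ_{j≠i} y_j into 2y, so 228 = 10y and y = 22.8.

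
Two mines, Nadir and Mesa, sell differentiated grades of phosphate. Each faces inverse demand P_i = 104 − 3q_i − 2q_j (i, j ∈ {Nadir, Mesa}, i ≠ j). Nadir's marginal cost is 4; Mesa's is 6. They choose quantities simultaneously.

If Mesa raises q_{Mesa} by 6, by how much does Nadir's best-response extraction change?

Mine Nadir's profit: π = q_{Nadir}(104 − 3q_{Nadir} − 2q_{Mesa}) − 4q_{Nadir}.
∂π/∂q_{Nadir} = 100 − 6q_{Nadir} − 2q_{Mesa} = 0 ⇒ q_{Nadir} = 50/3 − (1/3)q_{Mesa}.
The reaction-function slope is −1/3, so a 6-unit rise in q_{Mesa} moves q_{Nadir} by −1/3 × 6 = −2. Nadir's best response falls — the actions are strategic substitutes.

-2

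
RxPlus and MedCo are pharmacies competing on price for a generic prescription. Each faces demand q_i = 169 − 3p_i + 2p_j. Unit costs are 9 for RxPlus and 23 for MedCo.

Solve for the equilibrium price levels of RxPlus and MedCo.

RxPlus's profit: π = (p_{RxPlus} − 9)(169 − 3p_{RxPlus} + 2p_{MedCo}).
∂π/∂p_{RxPlus} = 196 − 6p_{RxPlus} + 2p_{MedCo} = 0 ⇒ p_{RxPlus} = 98/3 + (1/3)p_{MedCo}.
Similarly p_{MedCo} = 119/3 + (1/3)p_{RxPlus}.
Substituting the second reaction function into the first: p_{RxPlus} = 98/3 + (1/3)(119/3 + (1/3)p_{RxPlus}), which gives (8/9)p_{RxPlus} = 413/9 ⇒ p_{RxPlus} = 51.625.
Then p_{MedCo} = 119/3 + (1/3)·51.625 = 56.875.

51.625, 56.875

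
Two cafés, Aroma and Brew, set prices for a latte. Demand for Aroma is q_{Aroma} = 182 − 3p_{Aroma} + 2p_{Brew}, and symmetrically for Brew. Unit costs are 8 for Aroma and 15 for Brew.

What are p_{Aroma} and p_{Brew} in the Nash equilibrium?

52.8125, 55.4375

Aroma's profit: π = (p_{Aroma} − 8)(182 − 3p_{Aroma} + 2p_{Brew}).
∂π/∂p_{Aroma} = 206 − 6p_{Aroma} + 2p_{Brew} = 0 ⇒ p_{Aroma} = 103/3 + (1/3)p_{Brew}.
Similarly p_{Brew} = 227/6 + (1/3)p_{Aroma}.
Solving the two reaction functions simultaneously: (1 − (1/3)(1/3))p_{Aroma} = 103/3 + (1/3)·(227/6), so (8/9)p_{Aroma} = 845/18 and p_{Aroma} = 52.8125.
Then p_{Brew} = 227/6 + (1/3)·52.8125 = 55.4375.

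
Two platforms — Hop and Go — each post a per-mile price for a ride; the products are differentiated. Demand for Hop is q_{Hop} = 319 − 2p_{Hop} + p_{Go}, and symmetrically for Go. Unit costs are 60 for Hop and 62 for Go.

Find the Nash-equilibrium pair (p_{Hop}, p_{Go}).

146.6, 147.4

Hop's profit: π = (p_{Hop} − 60)(319 − 2p_{Hop} + p_{Go}).
∂π/∂p_{Hop} = 439 − 4p_{Hop} + p_{Go} = 0 ⇒ p_{Hop} = 109.75 + 0.25p_{Go}.
Similarly p_{Go} = 110.75 + 0.25p_{Hop}.
Substituting the second reaction function into the first: p_{Hop} = 109.75 + 0.25(110.75 + 0.25p_{Hop}), which gives 0.9375p_{Hop} = 137.4375 ⇒ p_{Hop} = 146.6.
Then p_{Go} = 110.75 + 0.25·146.6 = 147.4.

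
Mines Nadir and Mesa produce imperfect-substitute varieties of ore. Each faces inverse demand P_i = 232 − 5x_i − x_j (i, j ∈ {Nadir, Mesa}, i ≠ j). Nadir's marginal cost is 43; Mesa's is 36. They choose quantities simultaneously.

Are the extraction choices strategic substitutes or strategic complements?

Mine Nadir's profit: π = x_{Nadir}(232 − 5x_{Nadir} − x_{Mesa}) − 43x_{Nadir}.
∂π/∂x_{Nadir} = 189 − 10x_{Nadir} − x_{Mesa} = 0 ⇒ x_{Nadir} = 18.9 − 0.1x_{Mesa}.
The best-response slope dx_{Nadir}/dx_{Mesa} = −0.1 < 0: the reaction function is downward-sloping, so the choices are strategic substitutes.

strategic substitutes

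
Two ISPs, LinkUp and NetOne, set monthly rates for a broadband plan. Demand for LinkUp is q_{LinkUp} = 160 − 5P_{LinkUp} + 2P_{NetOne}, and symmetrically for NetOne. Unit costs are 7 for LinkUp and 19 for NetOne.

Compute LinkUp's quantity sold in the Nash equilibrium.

93.125

LinkUp's profit: π = (P_{LinkUp} − 7)(160 − 5P_{LinkUp} + 2P_{NetOne}).
∂π/∂P_{LinkUp} = 195 − 10P_{LinkUp} + 2P_{NetOne} = 0 ⇒ P_{LinkUp} = 19.5 + 0.2P_{NetOne}.
Similarly P_{NetOne} = 25.5 + 0.2P_{LinkUp}.
Plugging P_{NetOne} into LinkUp's best response: P_{LinkUp} = 19.5 + 0.2(25.5 + 0.2P_{LinkUp}) ⇒ 0.96P_{LinkUp} = 24.6, so P_{LinkUp} = 25.625.
Then P_{NetOne} = 25.5 + 0.2·25.625 = 30.625.
q_{LinkUp} = 160 − 5·25.625 + 2·30.625 = 93.125.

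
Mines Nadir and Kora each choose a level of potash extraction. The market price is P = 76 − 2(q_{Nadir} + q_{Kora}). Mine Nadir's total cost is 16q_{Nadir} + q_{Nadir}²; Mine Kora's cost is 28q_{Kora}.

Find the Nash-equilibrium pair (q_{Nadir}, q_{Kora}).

Mine Nadir's profit: π = q_{Nadir}(76 − 2(q_{Nadir} + q_{Kora})) − 16q_{Nadir} − q_{Nadir}².
∂π/∂q_{Nadir} = 60 − 6q_{Nadir} − 2q_{Kora} = 0, so q_{Nadir} = 10 − (1/3)q_{Kora}.
For Kora: ∂π/∂q_{Kora} = 48 − 4q_{Kora} − 2q_{Nadir} = 0 ⇒ q_{Kora} = 12 − 0.5q_{Nadir}.
Solving the two reaction functions simultaneously: (1 − (−1/3)(−0.5))q_{Nadir} = 10 − (1/3)·12, so (5/6)q_{Nadir} = 6 and q_{Nadir} = 7.2.
Then q_{Kora} = 12 − 0.5·7.2 = 8.4.

7.2, 8.4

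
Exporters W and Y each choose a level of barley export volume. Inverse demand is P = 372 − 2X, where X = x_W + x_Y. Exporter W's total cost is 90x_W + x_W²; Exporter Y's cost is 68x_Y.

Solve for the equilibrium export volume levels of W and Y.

Exporter W's profit: π = x_W(372 − 2(x_W + x_Y)) − 90x_W − x_W².
∂π/∂x_W = 282 − 6x_W − 2x_Y = 0, so x_W = 47 − (1/3)x_Y.
For Y: ∂π/∂x_Y = 304 − 4x_Y − 2x_W = 0 ⇒ x_Y = 76 − 0.5x_W.
Plugging x_Y into W's best response: x_W = 47 − (1/3)(76 − 0.5x_W) ⇒ (5/6)x_W = 65/3, so x_W = 26.
Then x_Y = 76 − 0.5·26 = 63.

26, 63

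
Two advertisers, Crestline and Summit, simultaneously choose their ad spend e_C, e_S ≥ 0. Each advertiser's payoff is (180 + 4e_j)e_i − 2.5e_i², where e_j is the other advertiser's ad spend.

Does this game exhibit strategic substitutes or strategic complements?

strategic complements

Crestline's payoff is (180 + 4e_S)e_C − 2.5e_C².
∂π/∂e_C = 180 + 4e_S − 5e_C = 0, so e_C = 36 + 0.8e_S.
The best-response slope de_C/de_S = 0.8 > 0: the reaction function is upward-sloping, so the choices are strategic complements.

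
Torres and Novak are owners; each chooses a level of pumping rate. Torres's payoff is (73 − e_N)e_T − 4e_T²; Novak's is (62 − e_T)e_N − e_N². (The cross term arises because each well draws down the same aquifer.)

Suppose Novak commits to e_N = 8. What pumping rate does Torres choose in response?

Expanding Torres's payoff: 73e_T − e_Ne_T − 4e_T².
∂π/∂e_T = 73 − e_N − 8e_T = 0, so e_T = 9.125 − 0.125e_N.
At e_N = 8: e_T = 9.125 − 0.125·8 = 8.125.

8.125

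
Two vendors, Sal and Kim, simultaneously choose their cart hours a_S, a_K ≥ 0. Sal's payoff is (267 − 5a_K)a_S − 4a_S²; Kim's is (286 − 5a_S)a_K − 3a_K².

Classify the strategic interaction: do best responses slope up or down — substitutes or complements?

Expanding Sal's payoff: 267a_S − 5a_Ka_S − 4a_S².
∂π/∂a_S = 267 − 5a_K − 8a_S = 0, so a_S = 33.375 − 0.625a_K.
The best-response slope da_S/da_K = −0.625 < 0: the reaction function is downward-sloping, so the choices are strategic substitutes.

strategic substitutes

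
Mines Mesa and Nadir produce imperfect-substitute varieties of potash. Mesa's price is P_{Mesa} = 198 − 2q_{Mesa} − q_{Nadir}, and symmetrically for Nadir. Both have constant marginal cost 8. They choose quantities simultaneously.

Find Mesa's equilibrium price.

84

Mine Mesa's profit: π = q_{Mesa}(198 − 2q_{Mesa} − q_{Nadir}) − 8q_{Mesa}.
∂π/∂q_{Mesa} = 190 − 4q_{Mesa} − q_{Nadir} = 0 ⇒ q_{Mesa} = 47.5 − 0.25q_{Nadir}.
Setting q_{Mesa} = q_{Nadir} in the reaction function: q_{Mesa} = 47.5 − 0.25q_{Mesa}, so q_{Mesa} = 47.5 / 1.25 = 38.
P_{Mesa} = 198 − 2·38 − 38 = 84.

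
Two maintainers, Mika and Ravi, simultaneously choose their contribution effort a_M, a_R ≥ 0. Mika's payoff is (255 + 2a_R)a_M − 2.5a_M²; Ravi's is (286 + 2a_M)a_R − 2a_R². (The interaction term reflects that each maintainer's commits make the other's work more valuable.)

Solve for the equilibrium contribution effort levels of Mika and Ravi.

Expanding Mika's payoff: 255a_M + 2a_Ra_M − 2.5a_M².
∂π/∂a_M = 255 + 2a_R − 5a_M = 0, so a_M = 51 + 0.4a_R.
Likewise for Ravi: a_R = 71.5 + 0.5a_M.
Substituting the second reaction function into the first: a_M = 51 + 0.4(71.5 + 0.5a_M), which gives 0.8a_M = 79.6 ⇒ a_M = 99.5.
Then a_R = 71.5 + 0.5·99.5 = 121.25.

99.5, 121.25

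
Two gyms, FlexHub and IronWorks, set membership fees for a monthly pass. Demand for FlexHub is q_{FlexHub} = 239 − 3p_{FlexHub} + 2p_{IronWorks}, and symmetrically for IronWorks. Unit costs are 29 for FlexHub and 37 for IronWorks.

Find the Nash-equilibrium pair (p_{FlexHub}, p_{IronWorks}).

FlexHub's profit: π = (p_{FlexHub} − 29)(239 − 3p_{FlexHub} + 2p_{IronWorks}).
∂π/∂p_{FlexHub} = 326 − 6p_{FlexHub} + 2p_{IronWorks} = 0 ⇒ p_{FlexHub} = 163/3 + (1/3)p_{IronWorks}.
Similarly p_{IronWorks} = 175/3 + (1/3)p_{FlexHub}.
Plugging p_{IronWorks} into FlexHub's best response: p_{FlexHub} = 163/3 + (1/3)(175/3 + (1/3)p_{FlexHub}) ⇒ (8/9)p_{FlexHub} = 664/9, so p_{FlexHub} = 83.
Then p_{IronWorks} = 175/3 + (1/3)·83 = 86.

83, 86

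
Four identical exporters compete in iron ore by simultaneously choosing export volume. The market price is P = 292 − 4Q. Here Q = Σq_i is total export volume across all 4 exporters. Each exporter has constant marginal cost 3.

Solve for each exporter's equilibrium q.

A representative exporter's profit is π_i = q_i(292 − 4Q) − 3q_i, with Q = q_i + Σ_{j≠i} q_j.
First-order condition: 289 − 8q_i − 4Σ_{j≠i} q_j = 0.
In a symmetric equilibrium every exporter chooses the same q, so Σ_{j≠i} q_j = 3q. The condition becomes 289 − 20q = 0, giving q = 289/20 = 14.45.

14.45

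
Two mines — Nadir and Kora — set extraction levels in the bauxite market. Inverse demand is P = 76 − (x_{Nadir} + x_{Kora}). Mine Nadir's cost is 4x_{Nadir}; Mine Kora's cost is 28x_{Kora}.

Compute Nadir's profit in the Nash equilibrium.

Mine Nadir's profit: π = x_{Nadir}(76 − (x_{Nadir} + x_{Kora})) − 4x_{Nadir}.
∂π/∂x_{Nadir} = 72 − 2x_{Nadir} − x_{Kora} = 0, so x_{Nadir} = 36 − 0.5x_{Kora}.
By the same steps for Kora: x_{Kora} = 24 − 0.5x_{Nadir}.
Substituting the second reaction function into the first: x_{Nadir} = 36 − 0.5(24 − 0.5x_{Nadir}), which gives 0.75x_{Nadir} = 24 ⇒ x_{Nadir} = 32.
Then x_{Kora} = 24 − 0.5·32 = 8.
Price P = 76 − 40 = 36.
Nadir's profit: (36 − 4)·32 = 1024.

1024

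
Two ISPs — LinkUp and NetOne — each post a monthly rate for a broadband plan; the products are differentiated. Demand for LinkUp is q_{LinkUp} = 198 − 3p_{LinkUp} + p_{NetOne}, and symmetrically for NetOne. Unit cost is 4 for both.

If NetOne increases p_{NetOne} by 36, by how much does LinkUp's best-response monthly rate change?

6

LinkUp's profit: π = (p_{LinkUp} − 4)(198 − 3p_{LinkUp} + p_{NetOne}).
∂π/∂p_{LinkUp} = 210 − 6p_{LinkUp} + p_{NetOne} = 0 ⇒ p_{LinkUp} = 35 + (1/6)p_{NetOne}.
The reaction-function slope is 1/6, so a 36-unit rise in p_{NetOne} moves p_{LinkUp} by 1/6 × 36 = 6. LinkUp's best response rises — the actions are strategic complements.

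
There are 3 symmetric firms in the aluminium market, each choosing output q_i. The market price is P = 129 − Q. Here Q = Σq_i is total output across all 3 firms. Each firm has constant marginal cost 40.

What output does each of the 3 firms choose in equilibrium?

22.25

A representative firm's profit is π_i = q_i(129 − Q) − 40q_i, with Q = q_i + Σ_{j≠i} q_j.
First-order condition: 89 − 2q_i − Σ_{j≠i} q_j = 0.
In a symmetric equilibrium every firm chooses the same q, so Σ_{j≠i} q_j = 2q. The condition becomes 89 − 4q = 0, giving q = 89/4 = 22.25.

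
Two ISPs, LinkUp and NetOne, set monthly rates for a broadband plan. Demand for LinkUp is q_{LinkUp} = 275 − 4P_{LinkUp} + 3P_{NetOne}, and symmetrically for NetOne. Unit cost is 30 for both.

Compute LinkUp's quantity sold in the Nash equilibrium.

196

LinkUp's profit: π = (P_{LinkUp} − 30)(275 − 4P_{LinkUp} + 3P_{NetOne}).
∂π/∂P_{LinkUp} = 395 − 8P_{LinkUp} + 3P_{NetOne} = 0 ⇒ P_{LinkUp} = 49.375 + 0.375P_{NetOne}.
By symmetry P_{NetOne} = P_{LinkUp}; substituting into the reaction function, 0.625P_{LinkUp} = 49.375 and P_{LinkUp} = 79.
q_{LinkUp} = 275 − 4·79 + 3·79 = 196.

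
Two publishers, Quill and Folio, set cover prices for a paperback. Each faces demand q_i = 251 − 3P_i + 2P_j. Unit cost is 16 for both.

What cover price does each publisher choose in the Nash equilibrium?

74.75

Quill's profit: π = (P_{Quill} − 16)(251 − 3P_{Quill} + 2P_{Folio}).
∂π/∂P_{Quill} = 299 − 6P_{Quill} + 2P_{Folio} = 0 ⇒ P_{Quill} = 299/6 + (1/3)P_{Folio}.
The game is symmetric, so in equilibrium P_{Folio} = P_{Quill}: the reaction function gives (2/3)P_{Quill} = 299/6, hence P_{Quill} = 74.75.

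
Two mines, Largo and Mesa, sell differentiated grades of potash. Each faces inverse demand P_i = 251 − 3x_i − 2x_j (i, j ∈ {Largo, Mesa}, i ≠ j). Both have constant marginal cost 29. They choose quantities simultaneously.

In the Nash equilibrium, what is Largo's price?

112.25

Mine Largo's profit: π = x_{Largo}(251 − 3x_{Largo} − 2x_{Mesa}) − 29x_{Largo}.
∂π/∂x_{Largo} = 222 − 6x_{Largo} − 2x_{Mesa} = 0 ⇒ x_{Largo} = 37 − (1/3)x_{Mesa}.
Setting x_{Largo} = x_{Mesa} in the reaction function: x_{Largo} = 37 − (1/3)x_{Largo}, so x_{Largo} = 37 / (4/3) = 27.75.
P_{Largo} = 251 − 3·27.75 − 2·27.75 = 112.25.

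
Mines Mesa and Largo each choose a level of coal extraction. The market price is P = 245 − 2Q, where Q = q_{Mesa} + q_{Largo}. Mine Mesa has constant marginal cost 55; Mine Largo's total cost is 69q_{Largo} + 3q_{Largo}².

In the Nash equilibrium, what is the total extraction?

Mine Mesa's profit: π = q_{Mesa}(245 − 2(q_{Mesa} + q_{Largo})) − 55q_{Mesa}.
∂π/∂q_{Mesa} = 190 − 4q_{Mesa} − 2q_{Largo} = 0, so q_{Mesa} = 47.5 − 0.5q_{Largo}.
For Largo: ∂π/∂q_{Largo} = 176 − 10q_{Largo} − 2q_{Mesa} = 0 ⇒ q_{Largo} = 17.6 − 0.2q_{Mesa}.
Plugging q_{Largo} into Mesa's best response: q_{Mesa} = 47.5 − 0.5(17.6 − 0.2q_{Mesa}) ⇒ 0.9q_{Mesa} = 38.7, so q_{Mesa} = 43.
Then q_{Largo} = 17.6 − 0.2·43 = 9.
Total extraction: 43 + 9 = 52.

52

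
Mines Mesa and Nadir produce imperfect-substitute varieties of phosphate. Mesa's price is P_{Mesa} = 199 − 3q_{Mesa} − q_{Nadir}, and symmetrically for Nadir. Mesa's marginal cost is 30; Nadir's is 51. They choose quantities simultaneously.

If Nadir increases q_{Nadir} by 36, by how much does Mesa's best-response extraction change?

Mine Mesa's profit: π = q_{Mesa}(199 − 3q_{Mesa} − q_{Nadir}) − 30q_{Mesa}.
∂π/∂q_{Mesa} = 169 − 6q_{Mesa} − q_{Nadir} = 0 ⇒ q_{Mesa} = 169/6 − (1/6)q_{Nadir}.
The reaction-function slope is −1/6, so a 36-unit rise in q_{Nadir} moves q_{Mesa} by −1/6 × 36 = −6. Mesa's best response falls — the actions are strategic substitutes.

-6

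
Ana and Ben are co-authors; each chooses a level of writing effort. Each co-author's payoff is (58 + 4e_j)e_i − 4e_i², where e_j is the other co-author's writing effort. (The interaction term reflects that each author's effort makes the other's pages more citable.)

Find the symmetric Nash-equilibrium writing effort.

14.5

Ana's payoff is (58 + 4e_B)e_A − 4e_A².
∂π/∂e_A = 58 + 4e_B − 8e_A = 0, so e_A = 7.25 + 0.5e_B.
By symmetry e_B = e_A; substituting into the reaction function, 0.5e_A = 7.25 and e_A = 14.5.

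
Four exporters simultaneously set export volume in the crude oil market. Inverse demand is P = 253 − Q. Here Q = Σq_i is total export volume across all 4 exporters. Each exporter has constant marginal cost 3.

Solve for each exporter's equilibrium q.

A representative exporter's profit is π_i = q_i(253 − Q) − 3q_i, with Q = q_i + Σ_{j≠i} q_j.
First-order condition: 250 − 2q_i − Σ_{j≠i} q_j = 0.
Imposing symmetry (q_j = q for all j) turns Σ_{j≠i} q_j into 3q, so 250 = 5q and q = 50.

50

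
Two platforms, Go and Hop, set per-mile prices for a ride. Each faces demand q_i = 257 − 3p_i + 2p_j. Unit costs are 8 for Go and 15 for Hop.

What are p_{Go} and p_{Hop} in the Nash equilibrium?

71.5625, 74.1875

Go's profit: π = (p_{Go} − 8)(257 − 3p_{Go} + 2p_{Hop}).
∂π/∂p_{Go} = 281 − 6p_{Go} + 2p_{Hop} = 0 ⇒ p_{Go} = 281/6 + (1/3)p_{Hop}.
Similarly p_{Hop} = 151/3 + (1/3)p_{Go}.
Plugging p_{Hop} into Go's best response: p_{Go} = 281/6 + (1/3)(151/3 + (1/3)p_{Go}) ⇒ (8/9)p_{Go} = 1145/18, so p_{Go} = 71.5625.
Then p_{Hop} = 151/3 + (1/3)·71.5625 = 74.1875.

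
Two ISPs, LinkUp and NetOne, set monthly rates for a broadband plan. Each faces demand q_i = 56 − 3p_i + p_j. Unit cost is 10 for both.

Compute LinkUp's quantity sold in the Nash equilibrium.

LinkUp's profit: π = (p_{LinkUp} − 10)(56 − 3p_{LinkUp} + p_{NetOne}).
∂π/∂p_{LinkUp} = 86 − 6p_{LinkUp} + p_{NetOne} = 0 ⇒ p_{LinkUp} = 43/3 + (1/6)p_{NetOne}.
By symmetry p_{NetOne} = p_{LinkUp}; substituting into the reaction function, (5/6)p_{LinkUp} = 43/3 and p_{LinkUp} = 17.2.
q_{LinkUp} = 56 − 3·17.2 + 17.2 = 21.6.

21.6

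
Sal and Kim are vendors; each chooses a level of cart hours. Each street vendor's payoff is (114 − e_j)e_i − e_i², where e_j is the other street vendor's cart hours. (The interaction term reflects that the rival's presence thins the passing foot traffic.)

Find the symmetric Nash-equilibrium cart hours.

Sal's payoff is (114 − e_K)e_S − e_S².
∂π/∂e_S = 114 − e_K − 2e_S = 0, so e_S = 57 − 0.5e_K.
The game is symmetric, so in equilibrium e_K = e_S: the reaction function gives 1.5e_S = 57, hence e_S = 38.

38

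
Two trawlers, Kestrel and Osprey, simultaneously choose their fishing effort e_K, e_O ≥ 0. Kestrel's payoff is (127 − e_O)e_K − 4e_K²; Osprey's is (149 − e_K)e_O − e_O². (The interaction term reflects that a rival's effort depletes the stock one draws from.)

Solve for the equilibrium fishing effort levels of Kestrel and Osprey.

7, 71

Expanding Kestrel's payoff: 127e_K − e_Oe_K − 4e_K².
∂π/∂e_K = 127 − e_O − 8e_K = 0, so e_K = 15.875 − 0.125e_O.
Likewise for Osprey: e_O = 74.5 − 0.5e_K.
Solving the two reaction functions simultaneously: (1 − (−0.125)(−0.5))e_K = 15.875 − 0.125·74.5, so 0.9375e_K = 6.5625 and e_K = 7.
Then e_O = 74.5 − 0.5·7 = 71.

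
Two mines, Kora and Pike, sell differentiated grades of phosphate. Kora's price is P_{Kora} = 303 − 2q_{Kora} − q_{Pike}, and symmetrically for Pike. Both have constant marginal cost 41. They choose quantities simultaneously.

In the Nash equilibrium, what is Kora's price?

145.8

Mine Kora's profit: π = q_{Kora}(303 − 2q_{Kora} − q_{Pike}) − 41q_{Kora}.
∂π/∂q_{Kora} = 262 − 4q_{Kora} − q_{Pike} = 0 ⇒ q_{Kora} = 65.5 − 0.25q_{Pike}.
Setting q_{Kora} = q_{Pike} in the reaction function: q_{Kora} = 65.5 − 0.25q_{Kora}, so q_{Kora} = 65.5 / 1.25 = 52.4.
P_{Kora} = 303 − 2·52.4 − 52.4 = 145.8.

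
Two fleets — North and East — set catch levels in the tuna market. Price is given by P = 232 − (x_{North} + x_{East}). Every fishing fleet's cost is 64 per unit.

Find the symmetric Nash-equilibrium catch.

56

Fishing fleet North's profit: π = x_{North}(232 − (x_{North} + x_{East})) − 64x_{North}.
∂π/∂x_{North} = 168 − 2x_{North} − x_{East} = 0, so x_{North} = 84 − 0.5x_{East}.
By symmetry x_{East} = x_{North}; substituting into the reaction function, 1.5x_{North} = 84 and x_{North} = 56.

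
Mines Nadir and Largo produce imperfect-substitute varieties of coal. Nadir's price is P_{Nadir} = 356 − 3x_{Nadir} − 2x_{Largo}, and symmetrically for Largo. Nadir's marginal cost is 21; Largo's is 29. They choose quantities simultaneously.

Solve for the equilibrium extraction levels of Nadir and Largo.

Mine Nadir's profit: π = x_{Nadir}(356 − 3x_{Nadir} − 2x_{Largo}) − 21x_{Nadir}.
∂π/∂x_{Nadir} = 335 − 6x_{Nadir} − 2x_{Largo} = 0 ⇒ x_{Nadir} = 335/6 − (1/3)x_{Largo}.
Similarly x_{Largo} = 54.5 − (1/3)x_{Nadir}.
Plugging x_{Largo} into Nadir's best response: x_{Nadir} = 335/6 − (1/3)(54.5 − (1/3)x_{Nadir}) ⇒ (8/9)x_{Nadir} = 113/3, so x_{Nadir} = 42.375.
Then x_{Largo} = 54.5 − (1/3)·42.375 = 40.375.

42.375, 40.375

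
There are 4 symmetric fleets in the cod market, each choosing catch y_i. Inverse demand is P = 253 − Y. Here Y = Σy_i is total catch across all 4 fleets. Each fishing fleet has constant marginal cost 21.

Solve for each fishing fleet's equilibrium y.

A representative fishing fleet's profit is π_i = y_i(253 − Y) − 21y_i, with Y = y_i + Σ_{j≠i} y_j.
First-order condition: 232 − 2y_i − Σ_{j≠i} y_j = 0.
With identical fishing fleets, set every y_j = y: then 232 − 2y − 3y = 0, i.e. y = 232/5 = 46.4.

46.4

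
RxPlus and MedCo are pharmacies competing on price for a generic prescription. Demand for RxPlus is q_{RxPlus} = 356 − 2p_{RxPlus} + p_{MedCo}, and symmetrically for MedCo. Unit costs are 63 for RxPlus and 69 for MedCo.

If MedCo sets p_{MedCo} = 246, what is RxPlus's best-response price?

RxPlus's profit: π = (p_{RxPlus} − 63)(356 − 2p_{RxPlus} + p_{MedCo}).
∂π/∂p_{RxPlus} = 482 − 4p_{RxPlus} + p_{MedCo} = 0 ⇒ p_{RxPlus} = 120.5 + 0.25p_{MedCo}.
At p_{MedCo} = 246: p_{RxPlus} = 120.5 + 0.25·246 = 182.

182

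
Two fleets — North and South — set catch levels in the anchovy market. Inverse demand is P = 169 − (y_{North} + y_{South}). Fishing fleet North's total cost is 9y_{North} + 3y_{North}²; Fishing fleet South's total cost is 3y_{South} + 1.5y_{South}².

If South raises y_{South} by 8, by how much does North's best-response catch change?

-1

Fishing fleet North's profit: π = y_{North}(169 − (y_{North} + y_{South})) − 9y_{North} − 3y_{North}².
∂π/∂y_{North} = 160 − 8y_{North} − y_{South} = 0, so y_{North} = 20 − 0.125y_{South}.
The reaction-function slope is −0.125, so an 8-unit rise in y_{South} moves y_{North} by −0.125 × 8 = −1. North's best response falls — the actions are strategic substitutes.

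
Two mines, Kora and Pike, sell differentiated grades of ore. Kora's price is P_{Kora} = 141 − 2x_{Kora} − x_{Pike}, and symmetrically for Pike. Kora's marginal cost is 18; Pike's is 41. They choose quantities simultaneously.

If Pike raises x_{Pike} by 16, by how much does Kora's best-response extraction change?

-4

Mine Kora's profit: π = x_{Kora}(141 − 2x_{Kora} − x_{Pike}) − 18x_{Kora}.
∂π/∂x_{Kora} = 123 − 4x_{Kora} − x_{Pike} = 0 ⇒ x_{Kora} = 30.75 − 0.25x_{Pike}.
The reaction-function slope is −0.25, so a 16-unit rise in x_{Pike} moves x_{Kora} by −0.25 × 16 = −4. Kora's best response falls — the actions are strategic substitutes.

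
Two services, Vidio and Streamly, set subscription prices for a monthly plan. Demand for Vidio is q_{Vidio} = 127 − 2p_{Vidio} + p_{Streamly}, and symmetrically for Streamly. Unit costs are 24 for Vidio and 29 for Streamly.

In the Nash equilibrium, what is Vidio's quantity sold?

70

Vidio's profit: π = (p_{Vidio} − 24)(127 − 2p_{Vidio} + p_{Streamly}).
∂π/∂p_{Vidio} = 175 − 4p_{Vidio} + p_{Streamly} = 0 ⇒ p_{Vidio} = 43.75 + 0.25p_{Streamly}.
Similarly p_{Streamly} = 46.25 + 0.25p_{Vidio}.
Solving the two reaction functions simultaneously: (1 − (0.25)(0.25))p_{Vidio} = 43.75 + 0.25·46.25, so 0.9375p_{Vidio} = 55.3125 and p_{Vidio} = 59.
Then p_{Streamly} = 46.25 + 0.25·59 = 61.
q_{Vidio} = 127 − 2·59 + 61 = 70.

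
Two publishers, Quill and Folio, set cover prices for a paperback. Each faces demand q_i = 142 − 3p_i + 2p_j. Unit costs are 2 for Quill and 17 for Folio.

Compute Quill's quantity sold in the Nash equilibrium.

113.4375

Quill's profit: π = (p_{Quill} − 2)(142 − 3p_{Quill} + 2p_{Folio}).
∂π/∂p_{Quill} = 148 − 6p_{Quill} + 2p_{Folio} = 0 ⇒ p_{Quill} = 74/3 + (1/3)p_{Folio}.
Similarly p_{Folio} = 193/6 + (1/3)p_{Quill}.
Substituting the second reaction function into the first: p_{Quill} = 74/3 + (1/3)(193/6 + (1/3)p_{Quill}), which gives (8/9)p_{Quill} = 637/18 ⇒ p_{Quill} = 39.8125.
Then p_{Folio} = 193/6 + (1/3)·39.8125 = 45.4375.
q_{Quill} = 142 − 3·39.8125 + 2·45.4375 = 113.4375.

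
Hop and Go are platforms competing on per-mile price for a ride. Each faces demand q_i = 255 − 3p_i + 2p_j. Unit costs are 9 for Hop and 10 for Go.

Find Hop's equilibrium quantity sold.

185.0625

Hop's profit: π = (p_{Hop} − 9)(255 − 3p_{Hop} + 2p_{Go}).
∂π/∂p_{Hop} = 282 − 6p_{Hop} + 2p_{Go} = 0 ⇒ p_{Hop} = 47 + (1/3)p_{Go}.
Similarly p_{Go} = 47.5 + (1/3)p_{Hop}.
Plugging p_{Go} into Hop's best response: p_{Hop} = 47 + (1/3)(47.5 + (1/3)p_{Hop}) ⇒ (8/9)p_{Hop} = 377/6, so p_{Hop} = 70.6875.
Then p_{Go} = 47.5 + (1/3)·70.6875 = 71.0625.
q_{Hop} = 255 − 3·70.6875 + 2·71.0625 = 185.0625.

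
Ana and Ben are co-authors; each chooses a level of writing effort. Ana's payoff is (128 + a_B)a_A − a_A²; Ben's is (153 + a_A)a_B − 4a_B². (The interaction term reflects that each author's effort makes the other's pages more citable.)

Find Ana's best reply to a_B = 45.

Expanding Ana's payoff: 128a_A + a_Ba_A − a_A².
∂π/∂a_A = 128 + a_B − 2a_A = 0, so a_A = 64 + 0.5a_B.
At a_B = 45: a_A = 64 + 0.5·45 = 86.5.

86.5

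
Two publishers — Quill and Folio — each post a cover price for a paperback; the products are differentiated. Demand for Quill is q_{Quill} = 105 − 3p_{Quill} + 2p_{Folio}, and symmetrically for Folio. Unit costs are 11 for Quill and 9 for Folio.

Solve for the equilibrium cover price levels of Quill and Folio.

34.125, 33.375

Quill's profit: π = (p_{Quill} − 11)(105 − 3p_{Quill} + 2p_{Folio}).
∂π/∂p_{Quill} = 138 − 6p_{Quill} + 2p_{Folio} = 0 ⇒ p_{Quill} = 23 + (1/3)p_{Folio}.
Similarly p_{Folio} = 22 + (1/3)p_{Quill}.
Substituting the second reaction function into the first: p_{Quill} = 23 + (1/3)(22 + (1/3)p_{Quill}), which gives (8/9)p_{Quill} = 91/3 ⇒ p_{Quill} = 34.125.
Then p_{Folio} = 22 + (1/3)·34.125 = 33.375.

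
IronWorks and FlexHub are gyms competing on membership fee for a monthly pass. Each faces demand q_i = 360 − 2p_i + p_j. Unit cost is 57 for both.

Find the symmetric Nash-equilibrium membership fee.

IronWorks's profit: π = (p_{IronWorks} − 57)(360 − 2p_{IronWorks} + p_{FlexHub}).
∂π/∂p_{IronWorks} = 474 − 4p_{IronWorks} + p_{FlexHub} = 0 ⇒ p_{IronWorks} = 118.5 + 0.25p_{FlexHub}.
Setting p_{IronWorks} = p_{FlexHub} in the reaction function: p_{IronWorks} = 118.5 + 0.25p_{IronWorks}, so p_{IronWorks} = 118.5 / 0.75 = 158.

158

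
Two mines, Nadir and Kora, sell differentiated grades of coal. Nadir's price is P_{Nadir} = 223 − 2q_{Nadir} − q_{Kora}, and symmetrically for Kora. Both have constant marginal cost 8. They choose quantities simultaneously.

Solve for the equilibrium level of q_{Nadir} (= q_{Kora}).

43

Mine Nadir's profit: π = q_{Nadir}(223 − 2q_{Nadir} − q_{Kora}) − 8q_{Nadir}.
∂π/∂q_{Nadir} = 215 − 4q_{Nadir} − q_{Kora} = 0 ⇒ q_{Nadir} = 53.75 − 0.25q_{Kora}.
The game is symmetric, so in equilibrium q_{Kora} = q_{Nadir}: the reaction function gives 1.25q_{Nadir} = 53.75, hence q_{Nadir} = 43.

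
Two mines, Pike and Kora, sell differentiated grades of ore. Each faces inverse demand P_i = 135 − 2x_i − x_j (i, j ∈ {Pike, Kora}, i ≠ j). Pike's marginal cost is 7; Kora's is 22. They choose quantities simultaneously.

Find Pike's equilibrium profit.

Mine Pike's profit: π = x_{Pike}(135 − 2x_{Pike} − x_{Kora}) − 7x_{Pike}.
∂π/∂x_{Pike} = 128 − 4x_{Pike} − x_{Kora} = 0 ⇒ x_{Pike} = 32 − 0.25x_{Kora}.
Similarly x_{Kora} = 28.25 − 0.25x_{Pike}.
Solving the two reaction functions simultaneously: (1 − (−0.25)(−0.25))x_{Pike} = 32 − 0.25·28.25, so 0.9375x_{Pike} = 24.9375 and x_{Pike} = 26.6.
Then x_{Kora} = 28.25 − 0.25·26.6 = 21.6.
P_{Pike} = 135 − 2·26.6 − 21.6 = 60.2.
Profit = (60.2 − 7)·26.6 = 1415.12.

1415.12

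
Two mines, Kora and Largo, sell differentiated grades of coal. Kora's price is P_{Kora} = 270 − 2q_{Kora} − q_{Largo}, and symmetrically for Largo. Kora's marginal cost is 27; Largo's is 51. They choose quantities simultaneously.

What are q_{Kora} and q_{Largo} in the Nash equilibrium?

50.2, 42.2

Mine Kora's profit: π = q_{Kora}(270 − 2q_{Kora} − q_{Largo}) − 27q_{Kora}.
∂π/∂q_{Kora} = 243 − 4q_{Kora} − q_{Largo} = 0 ⇒ q_{Kora} = 60.75 − 0.25q_{Largo}.
Similarly q_{Largo} = 54.75 − 0.25q_{Kora}.
Plugging q_{Largo} into Kora's best response: q_{Kora} = 60.75 − 0.25(54.75 − 0.25q_{Kora}) ⇒ 0.9375q_{Kora} = 47.0625, so q_{Kora} = 50.2.
Then q_{Largo} = 54.75 − 0.25·50.2 = 42.2.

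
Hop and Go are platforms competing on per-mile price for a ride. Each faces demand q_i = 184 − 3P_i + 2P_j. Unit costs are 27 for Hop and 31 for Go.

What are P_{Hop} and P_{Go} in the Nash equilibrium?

67, 68.5

Hop's profit: π = (P_{Hop} − 27)(184 − 3P_{Hop} + 2P_{Go}).
∂π/∂P_{Hop} = 265 − 6P_{Hop} + 2P_{Go} = 0 ⇒ P_{Hop} = 265/6 + (1/3)P_{Go}.
Similarly P_{Go} = 277/6 + (1/3)P_{Hop}.
Substituting the second reaction function into the first: P_{Hop} = 265/6 + (1/3)(277/6 + (1/3)P_{Hop}), which gives (8/9)P_{Hop} = 536/9 ⇒ P_{Hop} = 67.
Then P_{Go} = 277/6 + (1/3)·67 = 68.5.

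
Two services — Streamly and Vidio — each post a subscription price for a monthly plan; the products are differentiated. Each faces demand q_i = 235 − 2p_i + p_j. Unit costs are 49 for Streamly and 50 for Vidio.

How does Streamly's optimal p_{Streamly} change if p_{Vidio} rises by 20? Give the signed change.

5

Streamly's profit: π = (p_{Streamly} − 49)(235 − 2p_{Streamly} + p_{Vidio}).
∂π/∂p_{Streamly} = 333 − 4p_{Streamly} + p_{Vidio} = 0 ⇒ p_{Streamly} = 83.25 + 0.25p_{Vidio}.
The reaction-function slope is 0.25, so a 20-unit rise in p_{Vidio} moves p_{Streamly} by 0.25 × 20 = 5. Streamly's best response rises — the actions are strategic complements.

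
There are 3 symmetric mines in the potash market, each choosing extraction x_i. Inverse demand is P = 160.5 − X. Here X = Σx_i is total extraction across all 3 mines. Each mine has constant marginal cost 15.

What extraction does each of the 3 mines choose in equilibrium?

36.375

A representative mine's profit is π_i = x_i(160.5 − X) − 15x_i, with X = x_i + Σ_{j≠i} x_j.
First-order condition: 145.5 − 2x_i − Σ_{j≠i} x_j = 0.
Imposing symmetry (x_j = x for all j) turns Σ_{j≠i} x_j into 2x, so 145.5 = 4x and x = 36.375.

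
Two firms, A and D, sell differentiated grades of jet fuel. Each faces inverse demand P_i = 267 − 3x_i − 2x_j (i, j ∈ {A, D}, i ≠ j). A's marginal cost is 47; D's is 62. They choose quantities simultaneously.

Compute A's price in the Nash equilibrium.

132.3125

Firm A's profit: π = x_A(267 − 3x_A − 2x_D) − 47x_A.
∂π/∂x_A = 220 − 6x_A − 2x_D = 0 ⇒ x_A = 110/3 − (1/3)x_D.
Similarly x_D = 205/6 − (1/3)x_A.
Plugging x_D into A's best response: x_A = 110/3 − (1/3)(205/6 − (1/3)x_A) ⇒ (8/9)x_A = 455/18, so x_A = 28.4375.
Then x_D = 205/6 − (1/3)·28.4375 = 24.6875.
P_A = 267 − 3·28.4375 − 2·24.6875 = 132.3125.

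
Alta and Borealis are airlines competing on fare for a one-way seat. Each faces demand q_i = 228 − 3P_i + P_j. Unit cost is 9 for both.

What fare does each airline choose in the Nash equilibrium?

51

Alta's profit: π = (P_{Alta} − 9)(228 − 3P_{Alta} + P_{Borealis}).
∂π/∂P_{Alta} = 255 − 6P_{Alta} + P_{Borealis} = 0 ⇒ P_{Alta} = 42.5 + (1/6)P_{Borealis}.
The game is symmetric, so in equilibrium P_{Borealis} = P_{Alta}: the reaction function gives (5/6)P_{Alta} = 42.5, hence P_{Alta} = 51.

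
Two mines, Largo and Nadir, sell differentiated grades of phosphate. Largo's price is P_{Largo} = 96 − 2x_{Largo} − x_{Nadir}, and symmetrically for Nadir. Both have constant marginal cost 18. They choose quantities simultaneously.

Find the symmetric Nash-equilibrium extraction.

Mine Largo's profit: π = x_{Largo}(96 − 2x_{Largo} − x_{Nadir}) − 18x_{Largo}.
∂π/∂x_{Largo} = 78 − 4x_{Largo} − x_{Nadir} = 0 ⇒ x_{Largo} = 19.5 − 0.25x_{Nadir}.
The game is symmetric, so in equilibrium x_{Nadir} = x_{Largo}: the reaction function gives 1.25x_{Largo} = 19.5, hence x_{Largo} = 15.6.

15.6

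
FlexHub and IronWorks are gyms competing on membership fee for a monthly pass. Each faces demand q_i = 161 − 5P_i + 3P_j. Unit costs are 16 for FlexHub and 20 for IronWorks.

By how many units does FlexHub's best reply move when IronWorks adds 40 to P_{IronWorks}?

12

FlexHub's profit: π = (P_{FlexHub} − 16)(161 − 5P_{FlexHub} + 3P_{IronWorks}).
∂π/∂P_{FlexHub} = 241 − 10P_{FlexHub} + 3P_{IronWorks} = 0 ⇒ P_{FlexHub} = 24.1 + 0.3P_{IronWorks}.
The reaction-function slope is 0.3, so a 40-unit rise in P_{IronWorks} moves P_{FlexHub} by 0.3 × 40 = 12. FlexHub's best response rises — the actions are strategic complements.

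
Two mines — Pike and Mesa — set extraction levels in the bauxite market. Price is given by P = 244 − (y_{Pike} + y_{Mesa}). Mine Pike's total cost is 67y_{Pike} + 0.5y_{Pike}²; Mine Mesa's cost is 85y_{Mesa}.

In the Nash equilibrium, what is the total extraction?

Mine Pike's profit: π = y_{Pike}(244 − (y_{Pike} + y_{Mesa})) − 67y_{Pike} − 0.5y_{Pike}².
∂π/∂y_{Pike} = 177 − 3y_{Pike} − y_{Mesa} = 0, so y_{Pike} = 59 − (1/3)y_{Mesa}.
For Mesa: ∂π/∂y_{Mesa} = 159 − 2y_{Mesa} − y_{Pike} = 0 ⇒ y_{Mesa} = 79.5 − 0.5y_{Pike}.
Plugging y_{Mesa} into Pike's best response: y_{Pike} = 59 − (1/3)(79.5 − 0.5y_{Pike}) ⇒ (5/6)y_{Pike} = 32.5, so y_{Pike} = 39.
Then y_{Mesa} = 79.5 − 0.5·39 = 60.
Total extraction: 39 + 60 = 99.

99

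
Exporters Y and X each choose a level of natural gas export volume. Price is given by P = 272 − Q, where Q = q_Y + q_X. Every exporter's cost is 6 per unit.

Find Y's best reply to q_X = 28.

119

Exporter Y's profit: π = q_Y(272 − (q_Y + q_X)) − 6q_Y.
∂π/∂q_Y = 266 − 2q_Y − q_X = 0, so q_Y = 133 − 0.5q_X.
At q_X = 28: q_Y = 133 − 0.5·28 = 119.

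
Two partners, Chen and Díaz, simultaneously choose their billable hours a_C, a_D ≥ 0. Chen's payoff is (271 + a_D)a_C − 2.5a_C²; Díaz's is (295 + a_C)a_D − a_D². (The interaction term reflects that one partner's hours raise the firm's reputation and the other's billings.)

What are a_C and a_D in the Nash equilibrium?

93, 194

Expanding Chen's payoff: 271a_C + a_Da_C − 2.5a_C².
∂π/∂a_C = 271 + a_D − 5a_C = 0, so a_C = 54.2 + 0.2a_D.
Likewise for Díaz: a_D = 147.5 + 0.5a_C.
Substituting the second reaction function into the first: a_C = 54.2 + 0.2(147.5 + 0.5a_C), which gives 0.9a_C = 83.7 ⇒ a_C = 93.
Then a_D = 147.5 + 0.5·93 = 194.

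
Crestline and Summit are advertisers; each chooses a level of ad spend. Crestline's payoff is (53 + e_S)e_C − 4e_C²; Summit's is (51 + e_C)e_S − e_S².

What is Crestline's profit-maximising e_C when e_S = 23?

Expanding Crestline's payoff: 53e_C + e_Se_C − 4e_C².
∂π/∂e_C = 53 + e_S − 8e_C = 0, so e_C = 6.625 + 0.125e_S.
At e_S = 23: e_C = 6.625 + 0.125·23 = 9.5.

9.5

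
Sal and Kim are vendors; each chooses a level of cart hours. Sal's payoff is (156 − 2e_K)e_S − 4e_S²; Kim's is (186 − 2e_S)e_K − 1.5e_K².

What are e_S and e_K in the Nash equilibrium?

4.8, 58.8

Expanding Sal's payoff: 156e_S − 2e_Ke_S − 4e_S².
∂π/∂e_S = 156 − 2e_K − 8e_S = 0, so e_S = 19.5 − 0.25e_K.
Likewise for Kim: e_K = 62 − (2/3)e_S.
Plugging e_K into Sal's best response: e_S = 19.5 − 0.25(62 − (2/3)e_S) ⇒ (5/6)e_S = 4, so e_S = 4.8.
Then e_K = 62 − (2/3)·4.8 = 58.8.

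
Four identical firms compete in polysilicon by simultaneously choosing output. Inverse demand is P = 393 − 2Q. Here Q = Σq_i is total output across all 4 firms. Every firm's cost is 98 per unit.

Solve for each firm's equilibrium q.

A representative firm's profit is π_i = q_i(393 − 2Q) − 98q_i, with Q = q_i + Σ_{j≠i} q_j.
First-order condition: 295 − 4q_i − 2Σ_{j≠i} q_j = 0.
With identical firms, set every q_j = q: then 295 − 4q − 6q = 0, i.e. q = 295/10 = 29.5.

29.5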